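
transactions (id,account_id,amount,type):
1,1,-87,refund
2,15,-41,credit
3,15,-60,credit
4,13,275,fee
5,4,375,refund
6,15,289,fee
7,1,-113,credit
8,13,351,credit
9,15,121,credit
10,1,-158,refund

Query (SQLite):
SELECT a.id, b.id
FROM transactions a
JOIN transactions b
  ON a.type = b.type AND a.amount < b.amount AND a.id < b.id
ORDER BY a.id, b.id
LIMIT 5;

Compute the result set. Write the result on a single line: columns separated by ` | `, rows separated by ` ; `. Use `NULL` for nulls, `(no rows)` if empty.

Pairs (a,b) with same type, a.amount < b.amount, a.id < b.id.
type groups: credit:{2,3,7,8,9} fee:{4,6} refund:{1,5,10}
Ordered by (a.id, b.id); first 5.

1 | 5 ; 2 | 8 ; 2 | 9 ; 3 | 8 ; 3 | 9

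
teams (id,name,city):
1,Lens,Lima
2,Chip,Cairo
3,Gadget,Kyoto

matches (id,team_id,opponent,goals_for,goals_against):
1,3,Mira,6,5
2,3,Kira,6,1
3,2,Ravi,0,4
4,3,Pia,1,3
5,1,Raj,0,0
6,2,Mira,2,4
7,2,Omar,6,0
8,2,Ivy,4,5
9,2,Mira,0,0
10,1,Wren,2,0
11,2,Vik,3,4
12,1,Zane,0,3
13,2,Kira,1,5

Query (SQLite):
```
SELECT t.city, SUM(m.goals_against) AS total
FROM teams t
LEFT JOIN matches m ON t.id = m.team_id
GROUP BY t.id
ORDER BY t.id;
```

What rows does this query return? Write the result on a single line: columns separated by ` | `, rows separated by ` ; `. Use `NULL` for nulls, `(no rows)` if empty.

Lima | 3 ; Cairo | 22 ; Kyoto | 9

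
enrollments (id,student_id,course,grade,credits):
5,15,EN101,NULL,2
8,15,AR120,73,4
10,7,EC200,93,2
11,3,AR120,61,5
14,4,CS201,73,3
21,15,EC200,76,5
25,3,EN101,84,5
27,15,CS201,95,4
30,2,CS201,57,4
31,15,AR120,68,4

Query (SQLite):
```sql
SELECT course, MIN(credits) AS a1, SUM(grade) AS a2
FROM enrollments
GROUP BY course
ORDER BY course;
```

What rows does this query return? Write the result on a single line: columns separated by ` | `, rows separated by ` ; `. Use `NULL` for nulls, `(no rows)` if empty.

Group enrollments by course.
Per group compute: MIN(credits), SUM(grade).
  AR120: ids {8, 11, 31} → MIN(credits)=4, SUM(grade)=202
  CS201: ids {14, 27, 30} → MIN(credits)=3, SUM(grade)=225
  EC200: ids {10, 21} → MIN(credits)=2, SUM(grade)=169
  EN101: ids {5, 25} → MIN(credits)=2, SUM(grade)=84

AR120 | 4 | 202 ; CS201 | 3 | 225 ; EC200 | 2 | 169 ; EN101 | 2 | 84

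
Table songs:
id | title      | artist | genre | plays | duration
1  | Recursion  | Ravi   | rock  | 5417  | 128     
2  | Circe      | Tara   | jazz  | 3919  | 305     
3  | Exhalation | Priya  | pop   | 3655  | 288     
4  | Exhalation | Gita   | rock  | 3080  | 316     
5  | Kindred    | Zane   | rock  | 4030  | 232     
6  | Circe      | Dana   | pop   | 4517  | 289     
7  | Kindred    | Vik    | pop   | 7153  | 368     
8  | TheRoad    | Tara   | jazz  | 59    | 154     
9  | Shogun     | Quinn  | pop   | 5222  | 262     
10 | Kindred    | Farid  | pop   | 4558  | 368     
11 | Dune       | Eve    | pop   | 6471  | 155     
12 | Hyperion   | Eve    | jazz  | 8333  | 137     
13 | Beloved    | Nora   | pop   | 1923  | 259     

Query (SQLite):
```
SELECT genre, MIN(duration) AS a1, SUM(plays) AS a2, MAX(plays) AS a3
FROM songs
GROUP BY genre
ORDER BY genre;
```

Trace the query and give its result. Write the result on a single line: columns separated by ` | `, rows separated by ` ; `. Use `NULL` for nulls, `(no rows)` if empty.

jazz | 137 | 12311 | 8333 ; pop | 155 | 33499 | 7153 ; rock | 128 | 12527 | 5417

Group songs by genre.
Per group compute: MIN(duration), SUM(plays), MAX(plays).
  jazz: ids {2, 8, 12} → MIN(duration)=137, SUM(plays)=12311, MAX(plays)=8333
  pop: ids {3, 6, 7, 9, 10, 11, 13} → MIN(duration)=155, SUM(plays)=33499, MAX(plays)=7153
  rock: ids {1, 4, 5} → MIN(duration)=128, SUM(plays)=12527, MAX(plays)=5417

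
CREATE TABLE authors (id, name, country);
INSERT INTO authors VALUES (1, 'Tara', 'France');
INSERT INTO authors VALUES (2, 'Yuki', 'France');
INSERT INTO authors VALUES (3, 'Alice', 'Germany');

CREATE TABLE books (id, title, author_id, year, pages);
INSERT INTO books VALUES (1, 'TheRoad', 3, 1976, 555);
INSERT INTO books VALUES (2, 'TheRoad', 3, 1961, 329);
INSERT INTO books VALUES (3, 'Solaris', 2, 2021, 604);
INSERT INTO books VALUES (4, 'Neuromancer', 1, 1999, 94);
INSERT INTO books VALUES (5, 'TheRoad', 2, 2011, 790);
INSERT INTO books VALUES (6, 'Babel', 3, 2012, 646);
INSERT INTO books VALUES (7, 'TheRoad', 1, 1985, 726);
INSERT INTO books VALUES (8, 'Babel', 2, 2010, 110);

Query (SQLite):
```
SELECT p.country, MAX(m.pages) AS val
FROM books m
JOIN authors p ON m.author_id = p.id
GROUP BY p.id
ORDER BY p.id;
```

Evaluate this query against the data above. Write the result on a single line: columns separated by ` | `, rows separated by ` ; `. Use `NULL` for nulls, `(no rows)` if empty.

France | 726 ; France | 790 ; Germany | 646

Join each books row to its authors via author_id.
Group joined rows by authors.id; compute MAX(m.pages) per group.
  1: ids {4, 7} → MAX(m.pages)=726
  2: ids {3, 5, 8} → MAX(m.pages)=790
  3: ids {1, 2, 6} → MAX(m.pages)=646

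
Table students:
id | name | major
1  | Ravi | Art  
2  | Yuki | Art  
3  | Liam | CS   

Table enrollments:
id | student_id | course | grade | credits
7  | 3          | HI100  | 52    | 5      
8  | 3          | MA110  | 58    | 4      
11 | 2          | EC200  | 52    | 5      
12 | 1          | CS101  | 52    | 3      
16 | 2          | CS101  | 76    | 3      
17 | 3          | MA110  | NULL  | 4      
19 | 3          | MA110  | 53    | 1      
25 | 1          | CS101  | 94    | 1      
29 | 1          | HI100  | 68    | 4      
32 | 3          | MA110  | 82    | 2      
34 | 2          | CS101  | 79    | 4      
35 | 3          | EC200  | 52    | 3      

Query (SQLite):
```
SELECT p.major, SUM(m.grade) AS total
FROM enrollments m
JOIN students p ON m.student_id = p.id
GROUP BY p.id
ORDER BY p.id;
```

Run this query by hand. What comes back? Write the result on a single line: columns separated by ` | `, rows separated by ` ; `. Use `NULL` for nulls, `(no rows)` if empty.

Art | 214 ; Art | 207 ; CS | 297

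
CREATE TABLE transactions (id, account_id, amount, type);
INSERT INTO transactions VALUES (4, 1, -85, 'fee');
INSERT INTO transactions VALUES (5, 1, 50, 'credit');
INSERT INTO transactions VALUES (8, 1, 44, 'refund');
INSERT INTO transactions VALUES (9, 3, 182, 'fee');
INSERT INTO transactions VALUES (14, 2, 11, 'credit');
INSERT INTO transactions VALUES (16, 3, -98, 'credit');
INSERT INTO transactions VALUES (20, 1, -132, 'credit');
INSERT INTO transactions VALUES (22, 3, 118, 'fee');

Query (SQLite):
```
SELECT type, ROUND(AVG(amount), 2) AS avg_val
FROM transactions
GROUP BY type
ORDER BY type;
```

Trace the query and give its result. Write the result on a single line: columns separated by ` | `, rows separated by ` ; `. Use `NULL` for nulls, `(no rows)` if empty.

credit | -42.25 ; fee | 71.67 ; refund | 44

Partition transactions by type; compute ROUND(AVG(amount), 2) within each group.
  credit: ids {5, 14, 16, 20} → ROUND(AVG(amount), 2)=-42.25
  fee: ids {4, 9, 22} → ROUND(AVG(amount), 2)=71.67
  refund: ids {8} → ROUND(AVG(amount), 2)=44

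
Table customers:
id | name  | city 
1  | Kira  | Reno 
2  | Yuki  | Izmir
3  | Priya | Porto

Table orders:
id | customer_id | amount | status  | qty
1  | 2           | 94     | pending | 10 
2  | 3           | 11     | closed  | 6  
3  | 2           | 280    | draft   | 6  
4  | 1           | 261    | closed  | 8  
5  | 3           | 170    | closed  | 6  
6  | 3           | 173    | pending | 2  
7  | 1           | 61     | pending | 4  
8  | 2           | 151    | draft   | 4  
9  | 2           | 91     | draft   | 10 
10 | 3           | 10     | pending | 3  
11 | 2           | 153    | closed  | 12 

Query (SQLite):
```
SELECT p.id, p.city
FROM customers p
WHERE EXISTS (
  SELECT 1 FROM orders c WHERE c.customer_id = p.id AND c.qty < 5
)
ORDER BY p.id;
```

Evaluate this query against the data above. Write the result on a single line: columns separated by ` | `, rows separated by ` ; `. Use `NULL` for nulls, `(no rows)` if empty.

1 | Reno ; 2 | Izmir ; 3 | Porto

For each customers row, check whether any orders with matching customer_id has qty < 5.
Keep rows where that is true.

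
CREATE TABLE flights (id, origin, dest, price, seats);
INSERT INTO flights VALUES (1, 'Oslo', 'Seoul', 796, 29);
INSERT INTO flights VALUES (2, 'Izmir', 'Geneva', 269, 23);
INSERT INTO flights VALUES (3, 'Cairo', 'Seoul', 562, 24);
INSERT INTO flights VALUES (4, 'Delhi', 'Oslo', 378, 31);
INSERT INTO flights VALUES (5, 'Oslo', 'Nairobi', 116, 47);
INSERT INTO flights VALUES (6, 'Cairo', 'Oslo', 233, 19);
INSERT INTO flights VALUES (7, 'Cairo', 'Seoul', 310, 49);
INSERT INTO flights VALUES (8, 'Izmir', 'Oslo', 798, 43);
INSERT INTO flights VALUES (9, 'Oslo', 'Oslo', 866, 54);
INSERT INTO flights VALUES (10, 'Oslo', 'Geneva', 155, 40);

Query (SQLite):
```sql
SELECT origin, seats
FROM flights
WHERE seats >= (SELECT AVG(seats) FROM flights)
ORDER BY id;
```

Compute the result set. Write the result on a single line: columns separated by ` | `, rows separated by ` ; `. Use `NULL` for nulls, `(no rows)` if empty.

Oslo | 47 ; Cairo | 49 ; Izmir | 43 ; Oslo | 54 ; Oslo | 40

Scalar subquery: AVG(seats) over all flights rows = 35.9.
Keep rows where seats >= that value.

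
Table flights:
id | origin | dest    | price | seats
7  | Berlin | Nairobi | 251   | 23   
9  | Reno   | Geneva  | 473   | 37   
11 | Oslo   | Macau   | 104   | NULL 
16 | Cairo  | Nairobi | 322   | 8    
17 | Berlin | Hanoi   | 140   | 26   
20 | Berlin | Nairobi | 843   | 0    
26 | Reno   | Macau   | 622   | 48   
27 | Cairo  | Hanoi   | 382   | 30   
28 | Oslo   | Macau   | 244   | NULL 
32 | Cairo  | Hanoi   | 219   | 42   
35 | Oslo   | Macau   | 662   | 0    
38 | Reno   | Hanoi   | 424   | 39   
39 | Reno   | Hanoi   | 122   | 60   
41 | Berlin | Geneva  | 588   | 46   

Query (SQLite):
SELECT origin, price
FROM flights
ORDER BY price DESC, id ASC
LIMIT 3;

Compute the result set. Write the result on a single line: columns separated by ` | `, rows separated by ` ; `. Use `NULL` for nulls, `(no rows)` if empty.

Sort by price desc, tiebreak id asc: (843, id=20), (662, id=35), (622, id=26), (588, id=41), (473, id=9), (424, id=38) …. Take first 3.

Berlin | 843 ; Oslo | 662 ; Reno | 622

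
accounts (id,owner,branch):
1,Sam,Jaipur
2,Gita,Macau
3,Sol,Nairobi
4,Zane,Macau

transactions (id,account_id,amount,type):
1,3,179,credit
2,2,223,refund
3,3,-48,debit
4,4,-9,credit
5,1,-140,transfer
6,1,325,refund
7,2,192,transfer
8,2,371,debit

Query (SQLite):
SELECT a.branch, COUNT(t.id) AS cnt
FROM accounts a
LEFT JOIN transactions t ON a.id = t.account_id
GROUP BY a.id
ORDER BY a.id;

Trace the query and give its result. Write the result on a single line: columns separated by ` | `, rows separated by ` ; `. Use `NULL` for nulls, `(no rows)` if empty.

LEFT JOIN keeps every accounts row; unmatched ones get NULL for transactions columns.
Group by accounts.id and compute COUNT(t.id). COUNT(col) of an all-NULL group is 0.
  1: ids {5, 6} → COUNT(t.id)=2
  2: ids {2, 7, 8} → COUNT(t.id)=3
  3: ids {1, 3} → COUNT(t.id)=2
  4: ids {4} → COUNT(t.id)=1

Jaipur | 2 ; Macau | 3 ; Nairobi | 2 ; Macau | 1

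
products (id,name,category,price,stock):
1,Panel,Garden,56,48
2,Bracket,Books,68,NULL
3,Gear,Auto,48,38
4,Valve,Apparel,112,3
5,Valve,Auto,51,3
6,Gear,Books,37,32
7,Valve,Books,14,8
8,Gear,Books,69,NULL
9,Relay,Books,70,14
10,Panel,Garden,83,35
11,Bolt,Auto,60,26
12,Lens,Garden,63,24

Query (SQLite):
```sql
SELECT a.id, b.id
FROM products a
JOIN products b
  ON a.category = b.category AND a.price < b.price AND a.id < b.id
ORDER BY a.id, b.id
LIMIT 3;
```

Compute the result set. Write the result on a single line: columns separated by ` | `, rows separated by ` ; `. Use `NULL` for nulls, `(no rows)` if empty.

Pairs (a,b) with same category, a.price < b.price, a.id < b.id.
category groups: Apparel:{4} Auto:{3,5,11} Books:{2,6,7,8,9} Garden:{1,10,12}
Ordered by (a.id, b.id); first 3.

1 | 10 ; 1 | 12 ; 2 | 8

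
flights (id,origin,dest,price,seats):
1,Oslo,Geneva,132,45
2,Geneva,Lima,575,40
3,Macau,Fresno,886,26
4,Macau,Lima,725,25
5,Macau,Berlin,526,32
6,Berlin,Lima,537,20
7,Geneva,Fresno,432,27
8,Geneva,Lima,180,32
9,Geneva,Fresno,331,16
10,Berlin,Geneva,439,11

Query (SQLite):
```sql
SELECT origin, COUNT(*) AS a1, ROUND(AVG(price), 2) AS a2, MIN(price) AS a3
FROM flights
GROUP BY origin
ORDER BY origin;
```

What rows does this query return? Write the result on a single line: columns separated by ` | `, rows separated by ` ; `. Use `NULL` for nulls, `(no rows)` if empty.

Group flights by origin.
Per group compute: COUNT(*), ROUND(AVG(price), 2), MIN(price).
  Berlin: ids {6, 10} → COUNT(*)=2, ROUND(AVG(price), 2)=488, MIN(price)=439
  Geneva: ids {2, 7, 8, 9} → COUNT(*)=4, ROUND(AVG(price), 2)=379.5, MIN(price)=180
  Macau: ids {3, 4, 5} → COUNT(*)=3, ROUND(AVG(price), 2)=712.33, MIN(price)=526
  Oslo: ids {1} → COUNT(*)=1, ROUND(AVG(price), 2)=132, MIN(price)=132

Berlin | 2 | 488 | 439 ; Geneva | 4 | 379.5 | 180 ; Macau | 3 | 712.33 | 526 ; Oslo | 1 | 132 | 132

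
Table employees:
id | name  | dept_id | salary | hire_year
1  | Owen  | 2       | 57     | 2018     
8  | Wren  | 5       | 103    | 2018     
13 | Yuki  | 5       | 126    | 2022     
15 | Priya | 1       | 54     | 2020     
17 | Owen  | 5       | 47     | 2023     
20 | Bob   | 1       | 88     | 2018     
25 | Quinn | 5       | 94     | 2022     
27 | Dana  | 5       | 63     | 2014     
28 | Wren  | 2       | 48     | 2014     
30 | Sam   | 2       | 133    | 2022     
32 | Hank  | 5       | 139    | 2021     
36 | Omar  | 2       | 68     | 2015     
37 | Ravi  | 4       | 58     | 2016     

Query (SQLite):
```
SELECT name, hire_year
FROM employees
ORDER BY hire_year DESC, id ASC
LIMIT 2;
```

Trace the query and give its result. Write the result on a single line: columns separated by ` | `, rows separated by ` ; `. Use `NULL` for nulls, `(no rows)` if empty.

Owen | 2023 ; Yuki | 2022

Sort by hire_year desc, tiebreak id asc: (2023, id=17), (2022, id=13), (2022, id=25), (2022, id=30), (2021, id=32) …. Take first 2.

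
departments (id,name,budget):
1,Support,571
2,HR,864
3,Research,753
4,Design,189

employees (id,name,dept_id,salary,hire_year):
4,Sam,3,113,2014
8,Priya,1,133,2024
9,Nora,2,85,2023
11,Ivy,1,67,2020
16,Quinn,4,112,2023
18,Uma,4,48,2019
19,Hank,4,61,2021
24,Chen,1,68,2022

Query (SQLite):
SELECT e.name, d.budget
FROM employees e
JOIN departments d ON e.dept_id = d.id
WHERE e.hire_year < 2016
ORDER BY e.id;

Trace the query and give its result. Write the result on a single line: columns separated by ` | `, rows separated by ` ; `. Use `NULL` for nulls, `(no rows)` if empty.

Sam | 753

Each employees row matches the departments row where dept_id = departments.id.
Then keep rows with e.hire_year < 2016.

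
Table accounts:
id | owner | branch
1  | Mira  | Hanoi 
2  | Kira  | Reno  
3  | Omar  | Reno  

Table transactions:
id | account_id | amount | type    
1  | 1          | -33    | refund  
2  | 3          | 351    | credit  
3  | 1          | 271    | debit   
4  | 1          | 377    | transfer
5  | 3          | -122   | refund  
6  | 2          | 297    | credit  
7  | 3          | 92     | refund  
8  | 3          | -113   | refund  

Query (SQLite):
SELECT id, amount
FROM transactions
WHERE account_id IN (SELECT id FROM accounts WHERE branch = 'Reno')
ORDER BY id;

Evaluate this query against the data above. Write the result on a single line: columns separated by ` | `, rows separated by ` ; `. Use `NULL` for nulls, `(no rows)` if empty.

2 | 351 ; 5 | -122 ; 6 | 297 ; 7 | 92 ; 8 | -113

Inner query: accounts.id where branch = 'Reno'.
Outer: keep transactions rows whose account_id is in that set.
Inner query → {2, 3}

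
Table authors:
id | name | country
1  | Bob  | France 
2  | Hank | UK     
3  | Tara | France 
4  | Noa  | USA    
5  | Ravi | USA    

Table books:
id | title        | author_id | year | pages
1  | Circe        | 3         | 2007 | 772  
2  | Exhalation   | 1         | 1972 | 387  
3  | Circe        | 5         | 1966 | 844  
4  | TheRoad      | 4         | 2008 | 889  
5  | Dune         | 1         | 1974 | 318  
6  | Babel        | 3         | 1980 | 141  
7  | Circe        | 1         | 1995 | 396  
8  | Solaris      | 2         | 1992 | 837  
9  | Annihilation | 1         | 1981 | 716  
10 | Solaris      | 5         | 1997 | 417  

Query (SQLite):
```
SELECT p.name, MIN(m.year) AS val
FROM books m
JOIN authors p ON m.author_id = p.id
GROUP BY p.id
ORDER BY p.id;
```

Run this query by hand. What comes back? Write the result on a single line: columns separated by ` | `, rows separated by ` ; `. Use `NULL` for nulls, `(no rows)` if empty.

Join each books row to its authors via author_id.
Group joined rows by authors.id; compute MIN(m.year) per group.
  1: ids {2, 5, 7, 9} → MIN(m.year)=1972
  2: ids {8} → MIN(m.year)=1992
  3: ids {1, 6} → MIN(m.year)=1980
  4: ids {4} → MIN(m.year)=2008
  5: ids {3, 10} → MIN(m.year)=1966

Bob | 1972 ; Hank | 1992 ; Tara | 1980 ; Noa | 2008 ; Ravi | 1966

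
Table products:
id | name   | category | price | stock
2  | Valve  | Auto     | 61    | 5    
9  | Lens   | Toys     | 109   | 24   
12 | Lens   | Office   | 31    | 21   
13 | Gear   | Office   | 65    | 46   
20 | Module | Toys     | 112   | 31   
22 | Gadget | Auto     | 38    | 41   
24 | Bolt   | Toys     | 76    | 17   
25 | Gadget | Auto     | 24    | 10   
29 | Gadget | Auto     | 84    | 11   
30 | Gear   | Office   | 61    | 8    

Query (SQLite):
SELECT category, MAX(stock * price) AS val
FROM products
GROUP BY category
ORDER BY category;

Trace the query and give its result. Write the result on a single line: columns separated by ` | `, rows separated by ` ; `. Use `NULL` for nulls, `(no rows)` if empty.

Auto | 1558 ; Office | 2990 ; Toys | 3472

For each row compute stock * price.
Group by category; take MAX of the expression per group.
  Auto: ids {2, 22, 25, 29} → MAX(stock * price)=1558
  Office: ids {12, 13, 30} → MAX(stock * price)=2990
  Toys: ids {9, 20, 24} → MAX(stock * price)=3472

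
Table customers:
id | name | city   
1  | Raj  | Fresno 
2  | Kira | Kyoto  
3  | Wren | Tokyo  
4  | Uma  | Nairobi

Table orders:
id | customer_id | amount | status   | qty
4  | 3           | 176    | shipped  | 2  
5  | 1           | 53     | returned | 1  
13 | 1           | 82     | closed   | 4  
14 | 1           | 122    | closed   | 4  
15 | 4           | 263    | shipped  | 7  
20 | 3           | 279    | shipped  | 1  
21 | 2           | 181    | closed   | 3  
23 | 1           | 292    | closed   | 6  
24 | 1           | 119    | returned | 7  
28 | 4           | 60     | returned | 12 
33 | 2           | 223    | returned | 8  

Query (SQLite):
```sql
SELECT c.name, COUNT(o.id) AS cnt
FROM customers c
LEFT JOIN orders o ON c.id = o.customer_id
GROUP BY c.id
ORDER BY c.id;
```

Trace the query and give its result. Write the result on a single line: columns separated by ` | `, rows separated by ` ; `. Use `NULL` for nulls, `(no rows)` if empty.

Raj | 5 ; Kira | 2 ; Wren | 2 ; Uma | 2

LEFT JOIN keeps every customers row; unmatched ones get NULL for orders columns.
Group by customers.id and compute COUNT(o.id). COUNT(col) of an all-NULL group is 0.
  1: ids {5, 13, 14, 23, 24} → COUNT(o.id)=5
  2: ids {21, 33} → COUNT(o.id)=2
  3: ids {4, 20} → COUNT(o.id)=2
  4: ids {15, 28} → COUNT(o.id)=2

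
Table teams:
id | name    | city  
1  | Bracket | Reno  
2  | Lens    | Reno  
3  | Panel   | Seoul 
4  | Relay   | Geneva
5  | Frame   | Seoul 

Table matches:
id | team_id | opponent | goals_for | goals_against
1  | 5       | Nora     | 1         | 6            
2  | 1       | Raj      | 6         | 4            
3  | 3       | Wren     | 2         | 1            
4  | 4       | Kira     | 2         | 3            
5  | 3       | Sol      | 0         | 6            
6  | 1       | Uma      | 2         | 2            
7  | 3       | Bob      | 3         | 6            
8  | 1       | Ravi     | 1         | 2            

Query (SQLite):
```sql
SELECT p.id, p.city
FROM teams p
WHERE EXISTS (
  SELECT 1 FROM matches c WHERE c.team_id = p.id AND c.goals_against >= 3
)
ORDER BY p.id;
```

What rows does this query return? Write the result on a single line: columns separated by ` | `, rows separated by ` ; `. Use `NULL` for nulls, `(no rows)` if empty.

1 | Reno ; 3 | Seoul ; 4 | Geneva ; 5 | Seoul

For each teams row, check whether any matches with matching team_id has goals_against >= 3.
Keep rows where that is true.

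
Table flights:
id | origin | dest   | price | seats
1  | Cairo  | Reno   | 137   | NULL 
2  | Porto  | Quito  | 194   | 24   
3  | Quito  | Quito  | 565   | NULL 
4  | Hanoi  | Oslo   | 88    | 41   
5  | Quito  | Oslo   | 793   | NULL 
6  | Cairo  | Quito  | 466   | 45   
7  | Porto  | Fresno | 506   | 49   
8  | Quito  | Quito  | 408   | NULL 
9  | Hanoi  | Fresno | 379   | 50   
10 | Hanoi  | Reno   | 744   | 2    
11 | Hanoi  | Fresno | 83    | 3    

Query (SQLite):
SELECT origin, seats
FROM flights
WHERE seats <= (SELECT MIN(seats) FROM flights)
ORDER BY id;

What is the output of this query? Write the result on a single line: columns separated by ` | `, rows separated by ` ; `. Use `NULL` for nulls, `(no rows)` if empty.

Hanoi | 2

Scalar subquery: MIN(seats) over all flights rows = 2.
Keep rows where seats <= that value.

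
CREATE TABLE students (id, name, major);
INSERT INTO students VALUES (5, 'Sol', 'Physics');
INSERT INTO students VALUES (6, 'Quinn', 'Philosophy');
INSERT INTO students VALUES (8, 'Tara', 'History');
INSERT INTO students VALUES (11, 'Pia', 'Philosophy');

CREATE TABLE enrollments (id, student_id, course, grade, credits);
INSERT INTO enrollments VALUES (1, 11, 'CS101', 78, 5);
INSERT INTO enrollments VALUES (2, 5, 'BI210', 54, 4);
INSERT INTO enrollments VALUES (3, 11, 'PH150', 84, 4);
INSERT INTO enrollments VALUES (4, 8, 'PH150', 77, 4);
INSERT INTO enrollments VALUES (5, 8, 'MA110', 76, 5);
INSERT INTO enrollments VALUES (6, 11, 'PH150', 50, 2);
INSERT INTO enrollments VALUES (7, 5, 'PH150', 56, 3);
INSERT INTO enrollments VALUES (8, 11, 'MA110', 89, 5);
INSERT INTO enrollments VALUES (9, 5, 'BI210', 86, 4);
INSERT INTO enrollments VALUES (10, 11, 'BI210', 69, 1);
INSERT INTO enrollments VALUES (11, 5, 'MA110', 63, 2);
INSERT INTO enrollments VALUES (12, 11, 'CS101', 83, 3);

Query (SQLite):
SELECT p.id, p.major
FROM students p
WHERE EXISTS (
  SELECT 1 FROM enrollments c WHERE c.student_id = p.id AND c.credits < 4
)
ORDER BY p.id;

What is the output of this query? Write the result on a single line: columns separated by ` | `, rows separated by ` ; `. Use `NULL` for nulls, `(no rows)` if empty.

5 | Physics ; 11 | Philosophy

For each students row, check whether any enrollments with matching student_id has credits < 4.
Keep rows where that is true.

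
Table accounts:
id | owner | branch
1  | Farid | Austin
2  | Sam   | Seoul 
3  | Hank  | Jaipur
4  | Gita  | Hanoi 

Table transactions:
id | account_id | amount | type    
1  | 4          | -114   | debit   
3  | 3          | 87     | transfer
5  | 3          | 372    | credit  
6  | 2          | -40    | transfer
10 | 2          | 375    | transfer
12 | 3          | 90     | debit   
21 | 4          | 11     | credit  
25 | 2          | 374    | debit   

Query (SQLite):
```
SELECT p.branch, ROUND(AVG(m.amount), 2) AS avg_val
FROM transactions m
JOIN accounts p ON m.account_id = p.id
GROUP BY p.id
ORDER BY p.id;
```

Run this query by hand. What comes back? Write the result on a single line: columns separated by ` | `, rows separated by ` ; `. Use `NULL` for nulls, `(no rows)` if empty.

Join each transactions row to its accounts via account_id.
Group joined rows by accounts.id; compute ROUND(AVG(m.amount), 2) per group.
  2: ids {6, 10, 25} → ROUND(AVG(m.amount), 2)=236.33
  3: ids {3, 5, 12} → ROUND(AVG(m.amount), 2)=183
  4: ids {1, 21} → ROUND(AVG(m.amount), 2)=-51.5

Seoul | 236.33 ; Jaipur | 183 ; Hanoi | -51.5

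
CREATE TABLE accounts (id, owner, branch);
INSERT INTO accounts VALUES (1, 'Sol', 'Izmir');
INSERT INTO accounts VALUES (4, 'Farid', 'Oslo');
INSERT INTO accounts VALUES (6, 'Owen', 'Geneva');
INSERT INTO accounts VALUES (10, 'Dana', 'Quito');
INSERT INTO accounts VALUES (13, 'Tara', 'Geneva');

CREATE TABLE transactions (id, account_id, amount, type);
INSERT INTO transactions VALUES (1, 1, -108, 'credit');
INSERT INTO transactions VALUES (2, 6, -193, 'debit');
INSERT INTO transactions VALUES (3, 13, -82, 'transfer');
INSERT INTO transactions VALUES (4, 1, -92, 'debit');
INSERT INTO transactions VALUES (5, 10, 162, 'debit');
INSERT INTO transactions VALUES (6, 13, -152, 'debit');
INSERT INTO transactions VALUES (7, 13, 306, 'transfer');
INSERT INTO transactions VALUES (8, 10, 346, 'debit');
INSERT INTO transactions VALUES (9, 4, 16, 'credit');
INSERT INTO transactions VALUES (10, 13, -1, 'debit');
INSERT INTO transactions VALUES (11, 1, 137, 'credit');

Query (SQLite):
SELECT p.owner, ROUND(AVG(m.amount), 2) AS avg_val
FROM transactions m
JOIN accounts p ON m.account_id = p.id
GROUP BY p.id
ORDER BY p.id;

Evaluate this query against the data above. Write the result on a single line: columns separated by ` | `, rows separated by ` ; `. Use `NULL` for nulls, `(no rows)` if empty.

Sol | -21 ; Farid | 16 ; Owen | -193 ; Dana | 254 ; Tara | 17.75

Join each transactions row to its accounts via account_id.
Group joined rows by accounts.id; compute ROUND(AVG(m.amount), 2) per group.
  1: ids {1, 4, 11} → ROUND(AVG(m.amount), 2)=-21
  4: ids {9} → ROUND(AVG(m.amount), 2)=16
  6: ids {2} → ROUND(AVG(m.amount), 2)=-193
  10: ids {5, 8} → ROUND(AVG(m.amount), 2)=254
  13: ids {3, 6, 7, 10} → ROUND(AVG(m.amount), 2)=17.75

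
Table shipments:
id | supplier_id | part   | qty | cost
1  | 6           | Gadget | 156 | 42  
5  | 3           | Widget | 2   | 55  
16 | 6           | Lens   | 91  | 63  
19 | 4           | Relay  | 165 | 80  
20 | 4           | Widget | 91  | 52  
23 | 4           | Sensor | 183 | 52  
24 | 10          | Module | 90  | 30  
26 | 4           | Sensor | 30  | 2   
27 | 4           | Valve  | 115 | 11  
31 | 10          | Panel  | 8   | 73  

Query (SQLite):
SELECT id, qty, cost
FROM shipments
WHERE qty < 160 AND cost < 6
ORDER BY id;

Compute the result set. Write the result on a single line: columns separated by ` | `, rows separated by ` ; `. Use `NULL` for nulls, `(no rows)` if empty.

26 | 30 | 2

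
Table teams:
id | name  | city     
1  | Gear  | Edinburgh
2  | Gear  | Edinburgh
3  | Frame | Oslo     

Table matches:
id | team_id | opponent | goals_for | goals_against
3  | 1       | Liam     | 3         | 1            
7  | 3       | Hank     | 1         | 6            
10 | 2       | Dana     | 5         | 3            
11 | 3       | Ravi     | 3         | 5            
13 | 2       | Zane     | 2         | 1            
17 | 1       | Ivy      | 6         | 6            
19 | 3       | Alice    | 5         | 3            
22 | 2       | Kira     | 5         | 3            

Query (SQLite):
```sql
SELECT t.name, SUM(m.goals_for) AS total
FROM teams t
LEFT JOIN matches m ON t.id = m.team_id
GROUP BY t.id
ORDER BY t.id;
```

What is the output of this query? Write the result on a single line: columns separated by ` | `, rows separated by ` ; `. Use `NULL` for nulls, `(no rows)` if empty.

LEFT JOIN keeps every teams row; unmatched ones get NULL for matches columns.
Group by teams.id and compute SUM(m.goals_for). SUM over an all-NULL group is NULL.
  1: ids {3, 17} → SUM(m.goals_for)=9
  2: ids {10, 13, 22} → SUM(m.goals_for)=12
  3: ids {7, 11, 19} → SUM(m.goals_for)=9

Gear | 9 ; Gear | 12 ; Frame | 9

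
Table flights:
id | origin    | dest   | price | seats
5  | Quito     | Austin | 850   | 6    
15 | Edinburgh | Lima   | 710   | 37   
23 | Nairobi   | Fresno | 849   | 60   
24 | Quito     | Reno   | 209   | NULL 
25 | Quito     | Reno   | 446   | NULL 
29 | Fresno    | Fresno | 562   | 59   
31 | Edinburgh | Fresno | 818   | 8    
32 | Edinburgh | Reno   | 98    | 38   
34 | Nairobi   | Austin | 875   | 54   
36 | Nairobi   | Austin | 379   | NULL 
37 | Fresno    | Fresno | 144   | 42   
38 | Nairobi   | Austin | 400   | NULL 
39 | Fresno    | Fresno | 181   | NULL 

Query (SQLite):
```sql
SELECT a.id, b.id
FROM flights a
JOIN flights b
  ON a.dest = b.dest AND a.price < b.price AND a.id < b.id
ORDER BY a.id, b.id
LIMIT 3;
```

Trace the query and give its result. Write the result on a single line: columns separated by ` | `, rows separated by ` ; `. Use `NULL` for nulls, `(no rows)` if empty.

5 | 34 ; 24 | 25 ; 29 | 31

Pairs (a,b) with same dest, a.price < b.price, a.id < b.id.
dest groups: Austin:{5,34,36,38} Fresno:{23,29,31,37,39} Lima:{15} Reno:{24,25,32}
Ordered by (a.id, b.id); first 3.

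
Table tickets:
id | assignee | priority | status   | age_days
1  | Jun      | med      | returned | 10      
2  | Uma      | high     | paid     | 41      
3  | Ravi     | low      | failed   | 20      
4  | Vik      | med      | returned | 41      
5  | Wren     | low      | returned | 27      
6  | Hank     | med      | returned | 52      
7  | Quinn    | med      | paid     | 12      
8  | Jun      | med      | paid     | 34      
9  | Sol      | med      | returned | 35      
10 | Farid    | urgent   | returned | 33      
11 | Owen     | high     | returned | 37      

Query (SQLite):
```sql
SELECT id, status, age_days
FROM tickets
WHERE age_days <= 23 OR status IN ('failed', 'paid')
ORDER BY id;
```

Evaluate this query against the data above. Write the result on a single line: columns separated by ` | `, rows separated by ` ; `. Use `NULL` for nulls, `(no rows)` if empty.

1 | returned | 10 ; 2 | paid | 41 ; 3 | failed | 20 ; 7 | paid | 12 ; 8 | paid | 34

age_days <= 23: ids {1, 3, 7}
status IN ('failed', 'paid'): ids {2, 3, 7, 8}
Combine with OR.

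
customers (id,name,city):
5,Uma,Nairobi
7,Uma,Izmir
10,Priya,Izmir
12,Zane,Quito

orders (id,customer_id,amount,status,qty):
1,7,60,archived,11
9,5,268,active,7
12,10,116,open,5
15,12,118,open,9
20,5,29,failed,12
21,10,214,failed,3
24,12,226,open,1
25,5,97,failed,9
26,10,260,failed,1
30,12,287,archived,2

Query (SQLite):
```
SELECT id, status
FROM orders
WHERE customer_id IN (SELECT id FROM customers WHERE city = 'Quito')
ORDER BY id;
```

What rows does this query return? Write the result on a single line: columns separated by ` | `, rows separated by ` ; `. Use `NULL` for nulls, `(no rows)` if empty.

Inner query: customers.id where city = 'Quito'.
Outer: keep orders rows whose customer_id is in that set.
Inner query → {12}

15 | open ; 24 | open ; 30 | archived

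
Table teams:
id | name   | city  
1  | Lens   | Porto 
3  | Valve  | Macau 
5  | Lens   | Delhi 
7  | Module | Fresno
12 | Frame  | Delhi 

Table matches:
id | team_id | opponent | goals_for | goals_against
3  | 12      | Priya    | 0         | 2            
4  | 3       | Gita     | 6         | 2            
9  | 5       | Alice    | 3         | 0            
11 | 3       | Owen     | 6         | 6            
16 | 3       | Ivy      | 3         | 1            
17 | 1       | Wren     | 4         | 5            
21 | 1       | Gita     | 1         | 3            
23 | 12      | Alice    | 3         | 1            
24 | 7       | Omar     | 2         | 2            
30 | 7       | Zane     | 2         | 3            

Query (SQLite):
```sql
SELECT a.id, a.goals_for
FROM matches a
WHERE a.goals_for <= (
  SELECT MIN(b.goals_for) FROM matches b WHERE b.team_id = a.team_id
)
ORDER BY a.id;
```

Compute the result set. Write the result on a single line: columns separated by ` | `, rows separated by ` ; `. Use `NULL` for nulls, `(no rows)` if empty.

For each matches row a, compute MIN(goals_for) over rows sharing a.team_id.
Keep row a if a.goals_for <= that per-group MIN.
  team_id=1: MIN(goals_for) = 1
  team_id=3: MIN(goals_for) = 3
  team_id=5: MIN(goals_for) = 3
  team_id=7: MIN(goals_for) = 2
  team_id=12: MIN(goals_for) = 0

3 | 0 ; 9 | 3 ; 16 | 3 ; 21 | 1 ; 24 | 2 ; 30 | 2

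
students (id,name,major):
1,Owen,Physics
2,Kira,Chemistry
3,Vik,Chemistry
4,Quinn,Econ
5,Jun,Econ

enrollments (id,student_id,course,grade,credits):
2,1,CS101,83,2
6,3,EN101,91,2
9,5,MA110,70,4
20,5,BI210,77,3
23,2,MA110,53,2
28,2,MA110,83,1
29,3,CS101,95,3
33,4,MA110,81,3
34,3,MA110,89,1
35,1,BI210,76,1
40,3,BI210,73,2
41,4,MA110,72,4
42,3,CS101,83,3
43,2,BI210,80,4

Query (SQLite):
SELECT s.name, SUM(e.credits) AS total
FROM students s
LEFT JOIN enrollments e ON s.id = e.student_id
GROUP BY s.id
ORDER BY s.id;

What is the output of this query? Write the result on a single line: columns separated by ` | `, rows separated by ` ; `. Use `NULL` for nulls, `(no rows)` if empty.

LEFT JOIN keeps every students row; unmatched ones get NULL for enrollments columns.
Group by students.id and compute SUM(e.credits). SUM over an all-NULL group is NULL.
  1: ids {2, 35} → SUM(e.credits)=3
  2: ids {23, 28, 43} → SUM(e.credits)=7
  3: ids {6, 29, 34, 40, 42} → SUM(e.credits)=11
  4: ids {33, 41} → SUM(e.credits)=7
  5: ids {9, 20} → SUM(e.credits)=7

Owen | 3 ; Kira | 7 ; Vik | 11 ; Quinn | 7 ; Jun | 7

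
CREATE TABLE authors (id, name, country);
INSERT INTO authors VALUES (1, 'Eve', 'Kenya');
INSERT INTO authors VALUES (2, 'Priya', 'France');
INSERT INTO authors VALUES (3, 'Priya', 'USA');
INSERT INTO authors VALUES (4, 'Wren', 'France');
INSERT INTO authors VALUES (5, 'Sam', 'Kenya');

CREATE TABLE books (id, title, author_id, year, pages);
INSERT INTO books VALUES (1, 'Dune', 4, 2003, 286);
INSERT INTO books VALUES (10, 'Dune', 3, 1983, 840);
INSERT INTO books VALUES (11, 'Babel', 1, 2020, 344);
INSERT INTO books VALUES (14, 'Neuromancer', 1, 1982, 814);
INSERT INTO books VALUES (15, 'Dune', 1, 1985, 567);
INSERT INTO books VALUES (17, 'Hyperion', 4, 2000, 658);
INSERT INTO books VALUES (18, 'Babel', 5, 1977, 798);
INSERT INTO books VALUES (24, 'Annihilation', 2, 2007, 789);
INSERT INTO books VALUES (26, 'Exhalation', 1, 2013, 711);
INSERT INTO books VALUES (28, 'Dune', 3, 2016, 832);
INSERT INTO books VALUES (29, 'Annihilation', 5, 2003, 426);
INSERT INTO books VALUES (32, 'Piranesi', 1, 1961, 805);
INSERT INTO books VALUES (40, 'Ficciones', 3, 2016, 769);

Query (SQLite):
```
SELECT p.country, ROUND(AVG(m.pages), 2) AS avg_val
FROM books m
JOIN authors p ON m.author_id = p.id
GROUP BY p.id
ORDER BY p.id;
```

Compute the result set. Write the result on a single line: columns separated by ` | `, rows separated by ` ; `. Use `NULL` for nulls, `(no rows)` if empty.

Join each books row to its authors via author_id.
Group joined rows by authors.id; compute ROUND(AVG(m.pages), 2) per group.
  1: ids {11, 14, 15, 26, 32} → ROUND(AVG(m.pages), 2)=648.2
  2: ids {24} → ROUND(AVG(m.pages), 2)=789
  3: ids {10, 28, 40} → ROUND(AVG(m.pages), 2)=813.67
  4: ids {1, 17} → ROUND(AVG(m.pages), 2)=472
  5: ids {18, 29} → ROUND(AVG(m.pages), 2)=612

Kenya | 648.2 ; France | 789 ; USA | 813.67 ; France | 472 ; Kenya | 612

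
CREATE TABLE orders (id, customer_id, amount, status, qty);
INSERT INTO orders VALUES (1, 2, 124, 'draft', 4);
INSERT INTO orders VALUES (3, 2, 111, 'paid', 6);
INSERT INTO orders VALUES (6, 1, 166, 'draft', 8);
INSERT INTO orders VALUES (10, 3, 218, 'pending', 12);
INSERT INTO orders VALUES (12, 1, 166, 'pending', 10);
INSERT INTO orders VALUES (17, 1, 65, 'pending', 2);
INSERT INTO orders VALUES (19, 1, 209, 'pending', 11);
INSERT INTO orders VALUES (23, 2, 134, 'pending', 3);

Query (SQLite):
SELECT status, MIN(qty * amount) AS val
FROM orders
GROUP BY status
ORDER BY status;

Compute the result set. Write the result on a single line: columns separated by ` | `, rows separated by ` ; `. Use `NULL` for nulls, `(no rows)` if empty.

For each row compute qty * amount.
Group by status; take MIN of the expression per group.
  draft: ids {1, 6} → MIN(qty * amount)=496
  paid: ids {3} → MIN(qty * amount)=666
  pending: ids {10, 12, 17, 19, 23} → MIN(qty * amount)=130

draft | 496 ; paid | 666 ; pending | 130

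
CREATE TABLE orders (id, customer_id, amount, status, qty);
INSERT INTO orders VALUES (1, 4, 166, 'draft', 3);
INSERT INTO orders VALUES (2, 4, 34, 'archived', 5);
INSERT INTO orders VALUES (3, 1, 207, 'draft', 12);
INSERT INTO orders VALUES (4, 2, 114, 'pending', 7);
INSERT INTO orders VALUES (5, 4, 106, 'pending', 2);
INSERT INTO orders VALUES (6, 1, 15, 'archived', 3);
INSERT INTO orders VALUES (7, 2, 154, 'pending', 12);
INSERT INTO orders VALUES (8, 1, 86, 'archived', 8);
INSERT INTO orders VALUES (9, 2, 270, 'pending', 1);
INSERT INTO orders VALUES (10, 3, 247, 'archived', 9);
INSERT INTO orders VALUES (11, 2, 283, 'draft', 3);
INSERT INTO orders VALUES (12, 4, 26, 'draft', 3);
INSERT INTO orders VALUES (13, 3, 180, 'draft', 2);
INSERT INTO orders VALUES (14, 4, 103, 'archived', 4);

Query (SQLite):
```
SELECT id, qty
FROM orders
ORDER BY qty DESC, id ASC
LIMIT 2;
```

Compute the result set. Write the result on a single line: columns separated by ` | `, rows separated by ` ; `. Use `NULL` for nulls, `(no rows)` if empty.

3 | 12 ; 7 | 12

Sort by qty desc, tiebreak id asc: (12, id=3), (12, id=7), (9, id=10), (8, id=8), (7, id=4) …. Take first 2.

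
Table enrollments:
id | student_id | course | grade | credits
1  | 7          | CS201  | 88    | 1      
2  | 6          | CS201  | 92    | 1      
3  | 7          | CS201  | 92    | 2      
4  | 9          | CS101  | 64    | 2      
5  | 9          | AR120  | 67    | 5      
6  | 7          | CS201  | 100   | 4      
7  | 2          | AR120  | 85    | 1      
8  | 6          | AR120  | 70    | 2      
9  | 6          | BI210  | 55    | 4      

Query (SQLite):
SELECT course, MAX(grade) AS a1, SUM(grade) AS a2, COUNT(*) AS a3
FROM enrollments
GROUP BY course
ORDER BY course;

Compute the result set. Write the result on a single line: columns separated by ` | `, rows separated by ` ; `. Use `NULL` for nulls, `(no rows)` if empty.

AR120 | 85 | 222 | 3 ; BI210 | 55 | 55 | 1 ; CS101 | 64 | 64 | 1 ; CS201 | 100 | 372 | 4

Group enrollments by course.
Per group compute: MAX(grade), SUM(grade), COUNT(*).
  AR120: ids {5, 7, 8} → MAX(grade)=85, SUM(grade)=222, COUNT(*)=3
  BI210: ids {9} → MAX(grade)=55, SUM(grade)=55, COUNT(*)=1
  CS101: ids {4} → MAX(grade)=64, SUM(grade)=64, COUNT(*)=1
  CS201: ids {1, 2, 3, 6} → MAX(grade)=100, SUM(grade)=372, COUNT(*)=4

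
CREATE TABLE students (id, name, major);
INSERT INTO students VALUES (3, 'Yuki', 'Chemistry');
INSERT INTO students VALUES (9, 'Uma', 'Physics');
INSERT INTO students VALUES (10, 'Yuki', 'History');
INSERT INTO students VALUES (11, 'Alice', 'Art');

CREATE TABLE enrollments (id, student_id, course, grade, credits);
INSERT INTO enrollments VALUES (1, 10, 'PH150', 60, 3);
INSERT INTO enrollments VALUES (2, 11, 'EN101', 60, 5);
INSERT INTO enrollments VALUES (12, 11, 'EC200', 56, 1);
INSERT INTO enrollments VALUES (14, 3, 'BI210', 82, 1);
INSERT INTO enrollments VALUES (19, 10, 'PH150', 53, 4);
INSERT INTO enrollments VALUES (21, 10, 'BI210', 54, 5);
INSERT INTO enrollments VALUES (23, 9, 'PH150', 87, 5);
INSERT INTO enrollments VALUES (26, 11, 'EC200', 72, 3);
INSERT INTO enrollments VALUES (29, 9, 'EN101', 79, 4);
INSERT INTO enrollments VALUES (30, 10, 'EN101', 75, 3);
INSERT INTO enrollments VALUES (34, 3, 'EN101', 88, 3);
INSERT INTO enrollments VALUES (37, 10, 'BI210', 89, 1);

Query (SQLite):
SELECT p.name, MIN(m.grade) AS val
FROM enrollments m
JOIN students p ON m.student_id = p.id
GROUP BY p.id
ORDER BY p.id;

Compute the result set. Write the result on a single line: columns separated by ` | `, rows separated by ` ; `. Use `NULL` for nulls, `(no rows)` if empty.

Yuki | 82 ; Uma | 79 ; Yuki | 53 ; Alice | 56

Join each enrollments row to its students via student_id.
Group joined rows by students.id; compute MIN(m.grade) per group.
  3: ids {14, 34} → MIN(m.grade)=82
  9: ids {23, 29} → MIN(m.grade)=79
  10: ids {1, 19, 21, 30, 37} → MIN(m.grade)=53
  11: ids {2, 12, 26} → MIN(m.grade)=56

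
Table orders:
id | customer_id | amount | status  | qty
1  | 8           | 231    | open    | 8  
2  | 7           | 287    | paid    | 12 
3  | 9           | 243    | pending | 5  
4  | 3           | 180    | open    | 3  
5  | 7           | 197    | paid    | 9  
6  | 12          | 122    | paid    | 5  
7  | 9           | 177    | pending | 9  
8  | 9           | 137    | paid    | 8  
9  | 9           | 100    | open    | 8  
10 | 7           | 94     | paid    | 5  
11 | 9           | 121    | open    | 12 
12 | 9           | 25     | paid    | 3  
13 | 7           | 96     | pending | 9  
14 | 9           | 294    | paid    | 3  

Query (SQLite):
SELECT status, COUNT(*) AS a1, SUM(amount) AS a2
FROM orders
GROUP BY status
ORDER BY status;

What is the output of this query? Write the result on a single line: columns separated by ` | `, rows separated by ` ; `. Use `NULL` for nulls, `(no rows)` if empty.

Group orders by status.
Per group compute: COUNT(*), SUM(amount).
  open: ids {1, 4, 9, 11} → COUNT(*)=4, SUM(amount)=632
  paid: ids {2, 5, 6, 8, 10, 12, 14} → COUNT(*)=7, SUM(amount)=1156
  pending: ids {3, 7, 13} → COUNT(*)=3, SUM(amount)=516

open | 4 | 632 ; paid | 7 | 1156 ; pending | 3 | 516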